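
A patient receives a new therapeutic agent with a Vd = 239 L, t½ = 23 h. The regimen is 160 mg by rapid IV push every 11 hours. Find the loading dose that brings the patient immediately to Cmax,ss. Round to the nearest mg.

f = (1/2)^(11/23) ≈ 0.717842; accumulation ratio R = 1/(1−f) ≈ 3.54411.
Loading dose to hit Cmax,ss on first dose: D_load = D_maint·R ≈ 160 × 3.54411 ≈ 567.06 mg.

567 mg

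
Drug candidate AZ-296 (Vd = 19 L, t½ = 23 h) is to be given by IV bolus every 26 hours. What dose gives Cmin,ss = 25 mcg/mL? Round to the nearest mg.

τ/t½ = 26/23 ≈ 1.1304, so f = (1/2)^(26/23) ≈ 0.456778.
Cmin,ss = (D/Vd)·f/(1−f), so D = Cmin,ss·Vd·(1−f)/f.
D = 25 × 19 × (1−f)/f ≈ 25 × 19 × 1.18925 ≈ 564.89 mg.

565 mg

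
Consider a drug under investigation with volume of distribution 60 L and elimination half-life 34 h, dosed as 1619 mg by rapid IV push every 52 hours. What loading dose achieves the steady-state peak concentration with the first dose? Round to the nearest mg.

f = (1/2)^(52/34) ≈ 0.346419; accumulation ratio R = 1/(1−f) ≈ 1.53003.
Loading dose to hit Cmax,ss on first dose: D_load = D_maint·R ≈ 1619 × 1.53003 ≈ 2477.12 mg.

2477 mg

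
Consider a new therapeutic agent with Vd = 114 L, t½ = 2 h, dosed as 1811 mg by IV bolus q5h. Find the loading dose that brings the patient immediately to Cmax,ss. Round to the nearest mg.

f = (1/2)^(5/2) ≈ 0.176777; accumulation ratio R = 1/(1−f) ≈ 1.21474.
Loading dose to hit Cmax,ss on first dose: D_load = D_maint·R ≈ 1811 × 1.21474 ≈ 2199.89 mg.

2200 mg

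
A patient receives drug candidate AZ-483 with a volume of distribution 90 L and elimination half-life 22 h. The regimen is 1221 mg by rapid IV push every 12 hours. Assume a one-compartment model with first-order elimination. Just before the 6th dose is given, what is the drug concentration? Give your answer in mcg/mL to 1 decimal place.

f = (1/2)^(τ/t½) = (1/2)^(12/22) ≈ 0.6852.
C₀ = D/Vd = 1221/90 ≈ 13.567 mcg/mL.
Before the 6th dose, 5 doses have been given. Superposition: Cmin = C₀·(f + f² + … + f^5).
≈ 13.567 × (0.6852 + 0.4695 + 0.3217 + 0.2204 + 0.1510) ≈ 13.567 × 1.8478 ≈ 25.069 mcg/mL.

25.1 mcg/mL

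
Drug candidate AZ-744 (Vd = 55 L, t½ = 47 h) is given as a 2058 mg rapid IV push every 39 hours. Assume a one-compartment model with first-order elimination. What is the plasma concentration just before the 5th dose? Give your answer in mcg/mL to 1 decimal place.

f = (1/2)^(τ/t½) = (1/2)^(39/47) ≈ 0.5626.
C₀ = D/Vd = 2058/55 ≈ 37.418 mcg/mL.
Before the 5th dose, 4 doses have been given. Superposition: Cmin = C₀·(f + f² + … + f^4).
≈ 37.418 × (0.5626 + 0.3165 + 0.1781 + 0.1002) ≈ 37.418 × 1.1574 ≈ 43.308 mcg/mL.

43.3 mcg/mL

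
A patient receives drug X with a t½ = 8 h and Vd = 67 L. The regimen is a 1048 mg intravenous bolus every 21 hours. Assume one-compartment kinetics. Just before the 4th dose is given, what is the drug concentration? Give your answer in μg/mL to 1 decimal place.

3.0 μg/mL

f = (1/2)^(τ/t½) = (1/2)^(21/8) ≈ 0.1621.
C₀ = D/Vd = 1048/67 ≈ 15.642 μg/mL.
Before the 4th dose, 3 doses have been given. Superposition: Cmin = C₀·(f + f² + … + f^3).
≈ 15.642 × (0.1621 + 0.0263 + 0.0043) ≈ 15.642 × 0.1927 ≈ 3.014 μg/mL.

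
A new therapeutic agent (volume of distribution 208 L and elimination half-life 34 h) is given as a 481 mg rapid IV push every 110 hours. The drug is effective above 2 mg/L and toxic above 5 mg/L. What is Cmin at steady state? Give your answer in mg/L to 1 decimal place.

0.3 mg/L

τ/t½ = 110/34 ≈ 3.2353, so fraction remaining f = (1/2)^(110/34) ≈ 0.1062.
Single-dose peak C₀ = D/Vd = 481/208 ≈ 2.312 mg/L.
Steady-state trough Cmin,ss = C₀·f/(1−f) ≈ 2.312 × 0.1062/0.8938 ≈ 0.275 mg/L.
Trough 0.3 mg/L vs MEC 2 mg/L: subtherapeutic.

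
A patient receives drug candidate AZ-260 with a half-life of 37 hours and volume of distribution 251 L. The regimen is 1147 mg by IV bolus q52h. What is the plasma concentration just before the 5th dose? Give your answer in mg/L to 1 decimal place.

f = (1/2)^(τ/t½) = (1/2)^(52/37) ≈ 0.3775.
C₀ = D/Vd = 1147/251 ≈ 4.570 mg/L.
Before the 5th dose, 4 doses have been given. Superposition: Cmin = C₀·(f + f² + … + f^4).
≈ 4.570 × (0.3775 + 0.1425 + 0.0538 + 0.0203) ≈ 4.570 × 0.5941 ≈ 2.715 mg/L.

2.7 mg/L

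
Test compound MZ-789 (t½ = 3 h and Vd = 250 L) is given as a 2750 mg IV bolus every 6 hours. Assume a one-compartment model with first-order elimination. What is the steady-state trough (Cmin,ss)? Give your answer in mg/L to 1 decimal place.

The dosing interval is 2 half-lives, so f = 2^(−2) = 0.25.
Accumulation ratio R = 1/(1 − f) = 1/0.75 = 4/3.
Single-dose peak C₀ = D/Vd = 2750/250 = 11 mg/L.
Steady-state peak Cmax,ss = C₀·R = 11 × 4/3 ≈ 14.667 mg/L.
Steady-state trough Cmin,ss = Cmax,ss·f ≈ 14.667 × 0.25 ≈ 3.667 mg/L.

3.7 mg/L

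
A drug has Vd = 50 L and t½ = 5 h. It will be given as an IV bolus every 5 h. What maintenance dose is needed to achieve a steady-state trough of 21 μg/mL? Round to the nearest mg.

τ/t½ = 5/5 ≈ 1, so f = (1/2)^(5/5) ≈ 0.500000.
Cmin,ss = (D/Vd)·f/(1−f), so D = Cmin,ss·Vd·(1−f)/f.
D = 21 × 50 × (1−f)/f ≈ 21 × 50 × 1.00000 ≈ 1050.00 mg.

1050 mg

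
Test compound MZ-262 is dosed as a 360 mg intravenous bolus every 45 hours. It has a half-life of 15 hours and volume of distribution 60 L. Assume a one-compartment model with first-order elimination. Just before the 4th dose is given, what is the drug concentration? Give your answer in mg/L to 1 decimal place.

f = (1/2)^(τ/t½) = (1/2)^(45/15) ≈ 0.1250.
C₀ = D/Vd = 360/60 ≈ 6.000 mg/L.
Before the 4th dose, 3 doses have been given. Superposition: Cmin = C₀·(f + f² + … + f^3).
≈ 6.000 × (0.1250 + 0.0156 + 0.0020) ≈ 6.000 × 0.1426 ≈ 0.856 mg/L.

0.9 mg/L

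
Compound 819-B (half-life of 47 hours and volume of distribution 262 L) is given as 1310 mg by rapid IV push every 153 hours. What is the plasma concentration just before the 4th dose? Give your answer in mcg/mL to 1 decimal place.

0.6 mcg/mL

f = (1/2)^(τ/t½) = (1/2)^(153/47) ≈ 0.1047.
C₀ = D/Vd = 1310/262 ≈ 5.000 mcg/mL.
Before the 4th dose, 3 doses have been given. Superposition: Cmin = C₀·(f + f² + … + f^3).
≈ 5.000 × (0.1047 + 0.0110 + 0.0011) ≈ 5.000 × 0.1168 ≈ 0.584 mcg/mL.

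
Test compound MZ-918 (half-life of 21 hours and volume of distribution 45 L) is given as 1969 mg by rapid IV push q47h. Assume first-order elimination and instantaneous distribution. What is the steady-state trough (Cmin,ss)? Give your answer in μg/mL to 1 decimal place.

11.8 μg/mL

k = ln2/t½ = ln2/21 ≈ 0.033007 h⁻¹; fraction remaining f = e^(−kτ) = e^(−0.033007×47) ≈ 0.2120.
Each bolus raises the concentration by D/Vd = 1969/45 ≈ 43.756 μg/mL.
Steady-state trough Cmin,ss = C₀·f/(1−f) ≈ 43.756 × 0.2120/0.7880 ≈ 11.772 μg/mL.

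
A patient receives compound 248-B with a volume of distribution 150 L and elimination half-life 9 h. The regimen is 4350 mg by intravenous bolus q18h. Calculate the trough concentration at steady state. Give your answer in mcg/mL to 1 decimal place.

9.7 mcg/mL

The dosing interval is 2 half-lives, so f = 2^(−2) = 0.25.
At steady state, R = 1/(1 − 0.25) = 4/3.
Single-dose peak C₀ = D/Vd = 4350/150 = 29 mcg/mL.
Steady-state peak Cmax,ss = C₀·R = 29 × 4/3 ≈ 38.667 mcg/mL.
Steady-state trough Cmin,ss = Cmax,ss·f ≈ 38.667 × 0.25 ≈ 9.667 mcg/mL.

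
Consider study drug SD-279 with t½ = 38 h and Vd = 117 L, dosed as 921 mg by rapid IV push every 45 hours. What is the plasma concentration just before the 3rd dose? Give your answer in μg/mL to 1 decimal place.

f = (1/2)^(τ/t½) = (1/2)^(45/38) ≈ 0.4401.
C₀ = D/Vd = 921/117 ≈ 7.872 μg/mL.
Before the 3rd dose, 2 doses have been given. Superposition: Cmin = C₀·(f + f²).
≈ 7.872 × (0.4401 + 0.1937) ≈ 7.872 × 0.6338 ≈ 4.989 μg/mL.

5.0 μg/mL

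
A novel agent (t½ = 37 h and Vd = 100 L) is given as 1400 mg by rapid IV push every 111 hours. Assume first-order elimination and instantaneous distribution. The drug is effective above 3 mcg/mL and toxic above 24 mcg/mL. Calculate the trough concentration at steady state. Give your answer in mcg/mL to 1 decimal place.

The dosing interval is 3 half-lives, so f = 2^(−3) = 0.125.
Accumulation ratio R = 1/(1 − f) = 1/0.875 = 8/7.
Single-dose peak C₀ = D/Vd = 1400/100 = 14 mcg/mL.
Steady-state peak Cmax,ss = C₀·R = 14 × 8/7 ≈ 16.000 mcg/mL.
Steady-state trough Cmin,ss = Cmax,ss·f ≈ 16.000 × 0.125 ≈ 2.000 mcg/mL.
Trough 2.0 mcg/mL vs MEC 3 mcg/mL: subtherapeutic.

2.0 mcg/mL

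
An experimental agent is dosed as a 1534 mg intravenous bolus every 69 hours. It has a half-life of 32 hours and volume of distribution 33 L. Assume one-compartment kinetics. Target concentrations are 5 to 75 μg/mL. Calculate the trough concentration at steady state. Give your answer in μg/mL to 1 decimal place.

13.4 μg/mL

Over one 69-h interval, 69/32 ≈ 2.1562 half-lives elapse, leaving f ≈ 0.2243 of each dose.
Each bolus raises the concentration by D/Vd = 1534/33 ≈ 46.485 μg/mL.
Steady-state trough Cmin,ss = C₀·f/(1−f) ≈ 46.485 × 0.2243/0.7757 ≈ 13.442 μg/mL.
Trough 13.4 μg/mL vs MEC 5 μg/mL: adequate.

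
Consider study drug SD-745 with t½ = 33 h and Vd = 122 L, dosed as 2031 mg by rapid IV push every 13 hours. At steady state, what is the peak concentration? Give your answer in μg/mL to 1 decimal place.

Over one 13-h interval, 13/33 ≈ 0.39394 half-lives elapse, leaving f ≈ 0.7610 of each dose.
Accumulation ratio R = 1/(1 − f) ≈ 1/0.2390 ≈ 4.1841.
Each bolus raises the concentration by D/Vd = 2031/122 ≈ 16.648 μg/mL.
Cmax,ss = C₀/(1 − f) ≈ 16.648/0.2390 ≈ 69.657 μg/mL.

69.7 μg/mL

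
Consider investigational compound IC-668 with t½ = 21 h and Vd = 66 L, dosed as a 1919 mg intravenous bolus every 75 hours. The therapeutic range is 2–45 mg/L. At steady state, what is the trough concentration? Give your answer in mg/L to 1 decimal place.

2.7 mg/L

k = ln2/t½ = ln2/21 ≈ 0.033007 h⁻¹; fraction remaining f = e^(−kτ) = e^(−0.033007×75) ≈ 0.0841.
Each bolus raises the concentration by D/Vd = 1919/66 ≈ 29.076 mg/L.
Steady-state trough Cmin,ss = C₀·f/(1−f) ≈ 29.076 × 0.0841/0.9159 ≈ 2.670 mg/L.
Trough 2.7 mg/L vs MEC 2 mg/L: adequate.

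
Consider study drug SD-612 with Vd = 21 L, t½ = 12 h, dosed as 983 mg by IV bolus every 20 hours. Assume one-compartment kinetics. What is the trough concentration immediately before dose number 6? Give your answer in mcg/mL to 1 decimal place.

f = (1/2)^(τ/t½) = (1/2)^(20/12) ≈ 0.3150.
C₀ = D/Vd = 983/21 ≈ 46.810 mcg/mL.
Before the 6th dose, 5 doses have been given. Superposition: Cmin = C₀·(f + f² + … + f^5).
≈ 46.810 × (0.3150 + 0.0992 + 0.0313 + 0.0098 + 0.0031) ≈ 46.810 × 0.4584 ≈ 21.458 mcg/mL.

21.5 mcg/mL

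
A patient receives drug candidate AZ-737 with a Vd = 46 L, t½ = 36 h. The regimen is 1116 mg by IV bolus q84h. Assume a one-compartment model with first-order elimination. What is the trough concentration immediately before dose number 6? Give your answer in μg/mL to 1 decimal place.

f = (1/2)^(τ/t½) = (1/2)^(84/36) ≈ 0.1984.
C₀ = D/Vd = 1116/46 ≈ 24.261 μg/mL.
Before the 6th dose, 5 doses have been given. Superposition: Cmin = C₀·(f + f² + … + f^5).
≈ 24.261 × (0.1984 + 0.0394 + 0.0078 + 0.0015 + 0.0003) ≈ 24.261 × 0.2474 ≈ 6.002 μg/mL.

6.0 μg/mL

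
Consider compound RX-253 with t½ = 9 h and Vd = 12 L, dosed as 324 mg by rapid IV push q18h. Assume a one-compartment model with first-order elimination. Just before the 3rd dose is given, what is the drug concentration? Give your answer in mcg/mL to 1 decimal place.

f = (1/2)^(τ/t½) = (1/2)^(18/9) ≈ 0.2500.
C₀ = D/Vd = 324/12 ≈ 27.000 mcg/mL.
Before the 3rd dose, 2 doses have been given. Superposition: Cmin = C₀·(f + f²).
≈ 27.000 × (0.2500 + 0.0625) ≈ 27.000 × 0.3125 ≈ 8.438 mcg/mL.

8.4 mcg/mL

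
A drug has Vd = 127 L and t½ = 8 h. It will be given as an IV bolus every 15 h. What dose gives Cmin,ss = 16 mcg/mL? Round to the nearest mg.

5421 mg

τ/t½ = 15/8 ≈ 1.875, so f = (1/2)^(15/8) ≈ 0.272627.
Cmin,ss = (D/Vd)·f/(1−f), so D = Cmin,ss·Vd·(1−f)/f.
D = 16 × 127 × (1−f)/f ≈ 16 × 127 × 2.66802 ≈ 5421.42 mg.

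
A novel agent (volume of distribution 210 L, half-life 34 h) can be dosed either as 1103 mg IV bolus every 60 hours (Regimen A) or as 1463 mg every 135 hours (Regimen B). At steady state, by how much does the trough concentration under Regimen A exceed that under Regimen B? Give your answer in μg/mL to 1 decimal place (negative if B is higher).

Regimen A: f = (1/2)^(60/34) ≈ 0.2943; Cmin,ss = (1103/210)·f/(1−f) ≈ 2.190 μg/mL.
Regimen B: f = (1/2)^(135/34) ≈ 0.0638; Cmin,ss = (1463/210)·f/(1−f) ≈ 0.475 μg/mL.
Difference ≈ 2.190 − 0.475 ≈ 1.715 μg/mL.

1.7 μg/mL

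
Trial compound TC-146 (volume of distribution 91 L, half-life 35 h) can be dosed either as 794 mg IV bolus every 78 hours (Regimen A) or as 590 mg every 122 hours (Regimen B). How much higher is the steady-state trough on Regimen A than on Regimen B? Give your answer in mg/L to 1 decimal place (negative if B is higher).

1.7 mg/L

Regimen A: f = (1/2)^(78/35) ≈ 0.2134; Cmin,ss = (794/91)·f/(1−f) ≈ 2.367 mg/L.
Regimen B: f = (1/2)^(122/35) ≈ 0.0893; Cmin,ss = (590/91)·f/(1−f) ≈ 0.636 mg/L.
Difference ≈ 2.367 − 0.636 ≈ 1.731 mg/L.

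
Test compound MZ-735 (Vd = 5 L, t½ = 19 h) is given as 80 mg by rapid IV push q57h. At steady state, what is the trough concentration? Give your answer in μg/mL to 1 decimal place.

The dosing interval is 3 half-lives, so f = 2^(−3) = 0.125.
Accumulation ratio R = 1/(1 − f) = 1/0.875 = 8/7.
Single-dose peak C₀ = D/Vd = 80/5 = 16 μg/mL.
Steady-state peak Cmax,ss = C₀·R = 16 × 8/7 ≈ 18.286 μg/mL.
Steady-state trough Cmin,ss = Cmax,ss·f ≈ 18.286 × 0.125 ≈ 2.286 μg/mL.

2.3 μg/mL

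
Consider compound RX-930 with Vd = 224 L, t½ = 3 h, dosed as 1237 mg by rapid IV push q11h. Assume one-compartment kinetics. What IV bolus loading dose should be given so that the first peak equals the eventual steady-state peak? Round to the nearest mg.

f = (1/2)^(11/3) ≈ 0.078745; accumulation ratio R = 1/(1−f) ≈ 1.08548.
Loading dose to hit Cmax,ss on first dose: D_load = D_maint·R ≈ 1237 × 1.08548 ≈ 1342.74 mg.

1343 mg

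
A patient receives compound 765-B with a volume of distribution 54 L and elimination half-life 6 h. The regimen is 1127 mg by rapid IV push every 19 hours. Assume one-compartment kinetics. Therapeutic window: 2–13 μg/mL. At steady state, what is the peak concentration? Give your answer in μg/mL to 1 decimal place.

23.5 μg/mL

τ/t½ = 19/6 ≈ 3.1667, so fraction remaining f = (1/2)^(19/6) ≈ 0.1114.
At steady state, accumulation factor R = 1/(1 − e^(−kτ)) ≈ 1.1254.
Each bolus raises the concentration by D/Vd = 1127/54 ≈ 20.870 μg/mL.
Steady-state peak Cmax,ss = C₀·R ≈ 20.870 × 1.1254 ≈ 23.487 μg/mL.
Peak 23.5 μg/mL vs MTC 13 μg/mL: exceeds toxic threshold.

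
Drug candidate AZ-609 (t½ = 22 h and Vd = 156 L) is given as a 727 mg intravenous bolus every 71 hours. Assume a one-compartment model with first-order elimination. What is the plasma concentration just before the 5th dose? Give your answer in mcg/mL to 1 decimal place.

0.6 mcg/mL

f = (1/2)^(τ/t½) = (1/2)^(71/22) ≈ 0.1068.
C₀ = D/Vd = 727/156 ≈ 4.660 mcg/mL.
Before the 5th dose, 4 doses have been given. Superposition: Cmin = C₀·(f + f² + … + f^4).
≈ 4.660 × (0.1068 + 0.0114 + 0.0012 + 0.0001) ≈ 4.660 × 0.1195 ≈ 0.557 mcg/mL.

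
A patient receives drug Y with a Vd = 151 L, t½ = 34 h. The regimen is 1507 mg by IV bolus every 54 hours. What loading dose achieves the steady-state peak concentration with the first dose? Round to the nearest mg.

2258 mg

f = (1/2)^(54/34) ≈ 0.332578; accumulation ratio R = 1/(1−f) ≈ 1.49830.
Loading dose to hit Cmax,ss on first dose: D_load = D_maint·R ≈ 1507 × 1.49830 ≈ 2257.94 mg.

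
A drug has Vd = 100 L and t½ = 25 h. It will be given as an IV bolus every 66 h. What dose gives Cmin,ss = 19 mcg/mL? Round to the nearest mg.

9943 mg

τ/t½ = 66/25 ≈ 2.64, so f = (1/2)^(66/25) ≈ 0.160428.
Cmin,ss = (D/Vd)·f/(1−f), so D = Cmin,ss·Vd·(1−f)/f.
D = 19 × 100 × (1−f)/f ≈ 19 × 100 × 5.23333 ≈ 9943.33 mg.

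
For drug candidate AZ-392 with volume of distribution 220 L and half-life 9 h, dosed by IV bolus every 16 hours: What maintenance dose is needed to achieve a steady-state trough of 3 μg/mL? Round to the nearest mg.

τ/t½ = 16/9 ≈ 1.7778, so f = (1/2)^(16/9) ≈ 0.291632.
Cmin,ss = (D/Vd)·f/(1−f), so D = Cmin,ss·Vd·(1−f)/f.
D = 3 × 220 × (1−f)/f ≈ 3 × 220 × 2.42898 ≈ 1603.13 mg.

1603 mg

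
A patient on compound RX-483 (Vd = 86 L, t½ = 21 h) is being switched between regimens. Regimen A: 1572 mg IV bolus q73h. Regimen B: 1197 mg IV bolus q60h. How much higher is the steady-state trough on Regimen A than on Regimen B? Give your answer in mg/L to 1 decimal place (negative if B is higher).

-0.4 mg/L

Regimen A: f = (1/2)^(73/21) ≈ 0.0899; Cmin,ss = (1572/86)·f/(1−f) ≈ 1.806 mg/L.
Regimen B: f = (1/2)^(60/21) ≈ 0.1380; Cmin,ss = (1197/86)·f/(1−f) ≈ 2.228 mg/L.
Difference ≈ 1.806 − 2.228 ≈ -0.422 mg/L.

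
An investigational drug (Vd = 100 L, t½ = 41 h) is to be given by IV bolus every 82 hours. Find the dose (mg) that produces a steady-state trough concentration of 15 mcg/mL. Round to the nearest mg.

τ/t½ = 82/41 ≈ 2, so f = (1/2)^(82/41) ≈ 0.250000.
Cmin,ss = (D/Vd)·f/(1−f), so D = Cmin,ss·Vd·(1−f)/f.
D = 15 × 100 × (1−f)/f ≈ 15 × 100 × 3.00000 ≈ 4500.00 mg.

4500 mg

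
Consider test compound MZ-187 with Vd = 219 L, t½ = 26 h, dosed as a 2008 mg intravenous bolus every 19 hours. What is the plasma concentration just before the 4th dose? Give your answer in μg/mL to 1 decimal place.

f = (1/2)^(τ/t½) = (1/2)^(19/26) ≈ 0.6026.
C₀ = D/Vd = 2008/219 ≈ 9.169 μg/mL.
Before the 4th dose, 3 doses have been given. Superposition: Cmin = C₀·(f + f² + … + f^3).
≈ 9.169 × (0.6026 + 0.3631 + 0.2188) ≈ 9.169 × 1.1845 ≈ 10.861 μg/mL.

10.9 μg/mL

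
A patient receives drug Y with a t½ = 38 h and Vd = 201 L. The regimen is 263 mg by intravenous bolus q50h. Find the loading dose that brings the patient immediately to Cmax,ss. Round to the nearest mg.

440 mg

f = (1/2)^(50/38) ≈ 0.401706; accumulation ratio R = 1/(1−f) ≈ 1.67142.
Loading dose to hit Cmax,ss on first dose: D_load = D_maint·R ≈ 263 × 1.67142 ≈ 439.58 mg.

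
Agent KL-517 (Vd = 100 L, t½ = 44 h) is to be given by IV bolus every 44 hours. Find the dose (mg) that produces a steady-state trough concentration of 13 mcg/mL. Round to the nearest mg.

τ/t½ = 44/44 ≈ 1, so f = (1/2)^(44/44) ≈ 0.500000.
Cmin,ss = (D/Vd)·f/(1−f), so D = Cmin,ss·Vd·(1−f)/f.
D = 13 × 100 × (1−f)/f ≈ 13 × 100 × 1.00000 ≈ 1300.00 mg.

1300 mg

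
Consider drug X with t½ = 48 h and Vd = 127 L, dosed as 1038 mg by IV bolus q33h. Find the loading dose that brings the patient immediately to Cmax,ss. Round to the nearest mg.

f = (1/2)^(33/48) ≈ 0.620929; accumulation ratio R = 1/(1−f) ≈ 2.63803.
Loading dose to hit Cmax,ss on first dose: D_load = D_maint·R ≈ 1038 × 2.63803 ≈ 2738.28 mg.

2738 mg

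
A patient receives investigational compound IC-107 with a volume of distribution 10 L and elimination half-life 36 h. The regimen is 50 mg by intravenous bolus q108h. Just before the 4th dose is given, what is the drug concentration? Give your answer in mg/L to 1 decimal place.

0.7 mg/L

f = (1/2)^(τ/t½) = (1/2)^(108/36) ≈ 0.1250.
C₀ = D/Vd = 50/10 ≈ 5.000 mg/L.
Before the 4th dose, 3 doses have been given. Superposition: Cmin = C₀·(f + f² + … + f^3).
≈ 5.000 × (0.1250 + 0.0156 + 0.0020) ≈ 5.000 × 0.1426 ≈ 0.713 mg/L.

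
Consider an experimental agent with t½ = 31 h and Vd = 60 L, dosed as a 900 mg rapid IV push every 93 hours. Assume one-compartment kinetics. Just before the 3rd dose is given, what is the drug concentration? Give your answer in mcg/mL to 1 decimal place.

f = (1/2)^(τ/t½) = (1/2)^(93/31) ≈ 0.1250.
C₀ = D/Vd = 900/60 ≈ 15.000 mcg/mL.
Before the 3rd dose, 2 doses have been given. Superposition: Cmin = C₀·(f + f²).
≈ 15.000 × (0.1250 + 0.0156) ≈ 15.000 × 0.1406 ≈ 2.109 mcg/mL.

2.1 mcg/mL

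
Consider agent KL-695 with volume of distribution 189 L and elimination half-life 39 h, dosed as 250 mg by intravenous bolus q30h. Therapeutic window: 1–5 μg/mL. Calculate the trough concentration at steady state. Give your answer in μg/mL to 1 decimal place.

1.9 μg/mL

Over one 30-h interval, 30/39 ≈ 0.76923 half-lives elapse, leaving f ≈ 0.5867 of each dose.
At steady state, accumulation factor R = 1/(1 − e^(−kτ)) ≈ 2.4195.
Single-dose peak C₀ = D/Vd = 250/189 ≈ 1.323 μg/mL.
Cmax,ss = C₀/(1 − f) ≈ 1.323/0.4133 ≈ 3.201 μg/mL.
Steady-state trough Cmin,ss = Cmax,ss·f ≈ 3.201 × 0.5867 ≈ 1.878 μg/mL.
Trough 1.9 μg/mL vs MEC 1 μg/mL: adequate.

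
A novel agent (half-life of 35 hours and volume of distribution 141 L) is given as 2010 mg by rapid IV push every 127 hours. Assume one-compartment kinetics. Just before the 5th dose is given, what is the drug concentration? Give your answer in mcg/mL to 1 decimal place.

f = (1/2)^(τ/t½) = (1/2)^(127/35) ≈ 0.0809.
C₀ = D/Vd = 2010/141 ≈ 14.255 mcg/mL.
Before the 5th dose, 4 doses have been given. Superposition: Cmin = C₀·(f + f² + … + f^4).
≈ 14.255 × (0.0809 + 0.0065 + 0.0005 + 0.0000) ≈ 14.255 × 0.0879 ≈ 1.253 mcg/mL.

1.3 mcg/mL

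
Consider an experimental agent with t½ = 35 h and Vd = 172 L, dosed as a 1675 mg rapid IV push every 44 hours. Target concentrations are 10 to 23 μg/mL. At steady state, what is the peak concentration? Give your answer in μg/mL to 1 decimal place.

16.7 μg/mL

τ/t½ = 44/35 ≈ 1.2571, so fraction remaining f = (1/2)^(44/35) ≈ 0.4184.
Accumulation ratio R = 1/(1 − f) ≈ 1/0.5816 ≈ 1.7194.
Each bolus raises the concentration by D/Vd = 1675/172 ≈ 9.738 μg/mL.
Steady-state peak Cmax,ss = C₀·R ≈ 9.738 × 1.7194 ≈ 16.744 μg/mL.
Peak 16.7 μg/mL vs MTC 23 μg/mL: below toxic threshold.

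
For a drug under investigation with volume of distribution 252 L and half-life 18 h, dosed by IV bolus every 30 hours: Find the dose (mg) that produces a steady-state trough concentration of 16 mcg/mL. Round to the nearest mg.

τ/t½ = 30/18 ≈ 1.6667, so f = (1/2)^(30/18) ≈ 0.314980.
Cmin,ss = (D/Vd)·f/(1−f), so D = Cmin,ss·Vd·(1−f)/f.
D = 16 × 252 × (1−f)/f ≈ 16 × 252 × 2.17480 ≈ 8768.79 mg.

8769 mg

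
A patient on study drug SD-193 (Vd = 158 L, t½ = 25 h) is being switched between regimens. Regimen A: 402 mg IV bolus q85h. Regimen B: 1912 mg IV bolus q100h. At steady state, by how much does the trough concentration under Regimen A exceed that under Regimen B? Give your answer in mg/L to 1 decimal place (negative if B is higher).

Regimen A: f = (1/2)^(85/25) ≈ 0.0947; Cmin,ss = (402/158)·f/(1−f) ≈ 0.266 mg/L.
Regimen B: f = (1/2)^(100/25) ≈ 0.0625; Cmin,ss = (1912/158)·f/(1−f) ≈ 0.807 mg/L.
Difference ≈ 0.266 − 0.807 ≈ -0.541 mg/L.

-0.5 mg/L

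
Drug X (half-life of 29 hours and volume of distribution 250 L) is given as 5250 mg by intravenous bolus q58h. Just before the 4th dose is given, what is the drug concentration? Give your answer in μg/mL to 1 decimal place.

6.9 μg/mL

f = (1/2)^(τ/t½) = (1/2)^(58/29) ≈ 0.2500.
C₀ = D/Vd = 5250/250 ≈ 21.000 μg/mL.
Before the 4th dose, 3 doses have been given. Superposition: Cmin = C₀·(f + f² + … + f^3).
≈ 21.000 × (0.2500 + 0.0625 + 0.0156) ≈ 21.000 × 0.3281 ≈ 6.890 μg/mL.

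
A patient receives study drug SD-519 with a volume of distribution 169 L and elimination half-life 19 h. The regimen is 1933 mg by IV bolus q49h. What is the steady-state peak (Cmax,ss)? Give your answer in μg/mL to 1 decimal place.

τ/t½ = 49/19 ≈ 2.5789, so fraction remaining f = (1/2)^(49/19) ≈ 0.1674.
Accumulation ratio R = 1/(1 − f) ≈ 1/0.8326 ≈ 1.2011.
Single-dose peak C₀ = D/Vd = 1933/169 ≈ 11.438 μg/mL.
Steady-state peak Cmax,ss = C₀·R ≈ 11.438 × 1.2011 ≈ 13.738 μg/mL.

13.7 μg/mL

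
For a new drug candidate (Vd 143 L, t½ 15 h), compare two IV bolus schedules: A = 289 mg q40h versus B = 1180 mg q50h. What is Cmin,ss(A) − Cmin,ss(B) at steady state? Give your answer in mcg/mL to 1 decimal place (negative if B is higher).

-0.5 mcg/mL

Regimen A: f = (1/2)^(40/15) ≈ 0.1575; Cmin,ss = (289/143)·f/(1−f) ≈ 0.378 mcg/mL.
Regimen B: f = (1/2)^(50/15) ≈ 0.0992; Cmin,ss = (1180/143)·f/(1−f) ≈ 0.909 mcg/mL.
Difference ≈ 0.378 − 0.909 ≈ -0.531 mcg/mL.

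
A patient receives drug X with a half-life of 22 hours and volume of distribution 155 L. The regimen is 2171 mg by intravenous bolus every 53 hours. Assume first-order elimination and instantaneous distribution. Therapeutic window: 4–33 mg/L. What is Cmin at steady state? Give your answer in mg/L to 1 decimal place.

Over one 53-h interval, 53/22 ≈ 2.4091 half-lives elapse, leaving f ≈ 0.1883 of each dose.
At steady state, accumulation factor R = 1/(1 − e^(−kτ)) ≈ 1.2320.
Single-dose peak C₀ = D/Vd = 2171/155 ≈ 14.006 mg/L.
Steady-state peak Cmax,ss = C₀·R ≈ 14.006 × 1.2320 ≈ 17.255 mg/L.
Steady-state trough Cmin,ss = Cmax,ss·f ≈ 17.255 × 0.1883 ≈ 3.249 mg/L.
Trough 3.2 mg/L vs MEC 4 mg/L: subtherapeutic.

3.2 mg/L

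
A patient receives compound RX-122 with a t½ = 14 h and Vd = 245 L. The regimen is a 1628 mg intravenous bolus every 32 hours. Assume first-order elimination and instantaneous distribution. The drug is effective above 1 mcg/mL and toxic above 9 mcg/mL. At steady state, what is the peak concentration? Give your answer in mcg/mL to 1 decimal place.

τ/t½ = 32/14 ≈ 2.2857, so fraction remaining f = (1/2)^(32/14) ≈ 0.2051.
At steady state, accumulation factor R = 1/(1 − e^(−kτ)) ≈ 1.2580.
Each bolus raises the concentration by D/Vd = 1628/245 ≈ 6.645 mcg/mL.
Steady-state peak Cmax,ss = C₀·R ≈ 6.645 × 1.2580 ≈ 8.359 mcg/mL.
Peak 8.4 mcg/mL vs MTC 9 mcg/mL: below toxic threshold.

8.4 mcg/mL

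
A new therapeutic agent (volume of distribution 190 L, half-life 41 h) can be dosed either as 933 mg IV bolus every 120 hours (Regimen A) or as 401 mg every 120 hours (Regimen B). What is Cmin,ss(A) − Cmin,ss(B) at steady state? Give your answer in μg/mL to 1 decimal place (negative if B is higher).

Regimen A: f = (1/2)^(120/41) ≈ 0.1315; Cmin,ss = (933/190)·f/(1−f) ≈ 0.744 μg/mL.
Regimen B: f = (1/2)^(120/41) ≈ 0.1315; Cmin,ss = (401/190)·f/(1−f) ≈ 0.320 μg/mL.
Difference ≈ 0.744 − 0.320 ≈ 0.424 μg/mL.

0.4 μg/mL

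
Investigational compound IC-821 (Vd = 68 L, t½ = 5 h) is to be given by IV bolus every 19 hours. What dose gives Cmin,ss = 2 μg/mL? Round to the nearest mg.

τ/t½ = 19/5 ≈ 3.8, so f = (1/2)^(19/5) ≈ 0.071794.
Cmin,ss = (D/Vd)·f/(1−f), so D = Cmin,ss·Vd·(1−f)/f.
D = 2 × 68 × (1−f)/f ≈ 2 × 68 × 12.92874 ≈ 1758.31 mg.

1758 mg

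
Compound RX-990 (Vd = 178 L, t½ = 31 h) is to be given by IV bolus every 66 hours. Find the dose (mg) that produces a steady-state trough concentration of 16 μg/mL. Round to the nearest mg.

τ/t½ = 66/31 ≈ 2.129, so f = (1/2)^(66/31) ≈ 0.228611.
Cmin,ss = (D/Vd)·f/(1−f), so D = Cmin,ss·Vd·(1−f)/f.
D = 16 × 178 × (1−f)/f ≈ 16 × 178 × 3.37424 ≈ 9609.84 mg.

9610 mg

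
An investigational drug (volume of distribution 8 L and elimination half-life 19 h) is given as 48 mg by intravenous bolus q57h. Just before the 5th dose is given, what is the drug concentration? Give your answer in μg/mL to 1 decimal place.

f = (1/2)^(τ/t½) = (1/2)^(57/19) ≈ 0.1250.
C₀ = D/Vd = 48/8 ≈ 6.000 μg/mL.
Before the 5th dose, 4 doses have been given. Superposition: Cmin = C₀·(f + f² + … + f^4).
≈ 6.000 × (0.1250 + 0.0156 + 0.0020 + 0.0002) ≈ 6.000 × 0.1428 ≈ 0.857 μg/mL.

0.9 μg/mL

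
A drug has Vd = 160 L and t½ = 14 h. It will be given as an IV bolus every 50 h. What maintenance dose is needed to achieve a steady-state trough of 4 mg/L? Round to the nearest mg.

6968 mg

τ/t½ = 50/14 ≈ 3.5714, so f = (1/2)^(50/14) ≈ 0.084119.
Cmin,ss = (D/Vd)·f/(1−f), so D = Cmin,ss·Vd·(1−f)/f.
D = 4 × 160 × (1−f)/f ≈ 4 × 160 × 10.88792 ≈ 6968.27 mg.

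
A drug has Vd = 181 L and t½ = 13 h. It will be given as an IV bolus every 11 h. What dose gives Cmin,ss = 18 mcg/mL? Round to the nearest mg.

2599 mg

τ/t½ = 11/13 ≈ 0.84615, so f = (1/2)^(11/13) ≈ 0.556266.
Cmin,ss = (D/Vd)·f/(1−f), so D = Cmin,ss·Vd·(1−f)/f.
D = 18 × 181 × (1−f)/f ≈ 18 × 181 × 0.79770 ≈ 2598.91 mg.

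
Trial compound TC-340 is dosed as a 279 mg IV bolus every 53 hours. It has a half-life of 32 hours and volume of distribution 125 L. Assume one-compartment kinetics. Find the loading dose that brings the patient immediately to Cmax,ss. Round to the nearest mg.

409 mg

f = (1/2)^(53/32) ≈ 0.317263; accumulation ratio R = 1/(1−f) ≈ 1.46469.
Loading dose to hit Cmax,ss on first dose: D_load = D_maint·R ≈ 279 × 1.46469 ≈ 408.65 mg.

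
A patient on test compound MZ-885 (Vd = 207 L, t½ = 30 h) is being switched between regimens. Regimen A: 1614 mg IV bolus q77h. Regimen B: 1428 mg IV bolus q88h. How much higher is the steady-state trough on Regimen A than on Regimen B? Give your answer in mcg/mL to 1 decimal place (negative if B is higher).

Regimen A: f = (1/2)^(77/30) ≈ 0.1688; Cmin,ss = (1614/207)·f/(1−f) ≈ 1.583 mcg/mL.
Regimen B: f = (1/2)^(88/30) ≈ 0.1309; Cmin,ss = (1428/207)·f/(1−f) ≈ 1.039 mcg/mL.
Difference ≈ 1.583 − 1.039 ≈ 0.544 mcg/mL.

0.5 mcg/mL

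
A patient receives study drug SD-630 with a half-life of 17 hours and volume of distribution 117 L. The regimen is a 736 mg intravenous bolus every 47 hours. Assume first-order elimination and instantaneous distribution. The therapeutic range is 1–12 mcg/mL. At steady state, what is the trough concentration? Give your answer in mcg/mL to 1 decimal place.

k = ln2/t½ = ln2/17 ≈ 0.040773 h⁻¹; fraction remaining f = e^(−kτ) = e^(−0.040773×47) ≈ 0.1471.
Accumulation ratio R = 1/(1 − f) ≈ 1/0.8529 ≈ 1.1725.
Single-dose peak C₀ = D/Vd = 736/117 ≈ 6.291 mcg/mL.
Cmax,ss = C₀/(1 − f) ≈ 6.291/0.8529 ≈ 7.376 mcg/mL.
Steady-state trough Cmin,ss = Cmax,ss·f ≈ 7.376 × 0.1471 ≈ 1.085 mcg/mL.
Trough 1.1 mcg/mL vs MEC 1 mcg/mL: adequate.

1.1 mcg/mL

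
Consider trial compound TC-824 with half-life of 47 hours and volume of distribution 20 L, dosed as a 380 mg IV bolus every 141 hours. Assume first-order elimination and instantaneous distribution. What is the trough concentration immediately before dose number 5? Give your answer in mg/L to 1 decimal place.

2.7 mg/L

f = (1/2)^(τ/t½) = (1/2)^(141/47) ≈ 0.1250.
C₀ = D/Vd = 380/20 ≈ 19.000 mg/L.
Before the 5th dose, 4 doses have been given. Superposition: Cmin = C₀·(f + f² + … + f^4).
≈ 19.000 × (0.1250 + 0.0156 + 0.0020 + 0.0002) ≈ 19.000 × 0.1428 ≈ 2.713 mg/L.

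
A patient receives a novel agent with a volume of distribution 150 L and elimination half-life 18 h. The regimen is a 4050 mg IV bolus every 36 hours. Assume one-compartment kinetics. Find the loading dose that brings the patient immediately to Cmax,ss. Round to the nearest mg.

5400 mg

f = (1/2)^(36/18) ≈ 0.250000; accumulation ratio R = 1/(1−f) ≈ 1.33333.
Loading dose to hit Cmax,ss on first dose: D_load = D_maint·R ≈ 4050 × 1.33333 ≈ 5399.99 mg.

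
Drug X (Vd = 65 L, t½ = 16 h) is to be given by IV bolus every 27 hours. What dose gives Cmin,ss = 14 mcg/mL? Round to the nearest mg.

2021 mg

τ/t½ = 27/16 ≈ 1.6875, so f = (1/2)^(27/16) ≈ 0.310464.
Cmin,ss = (D/Vd)·f/(1−f), so D = Cmin,ss·Vd·(1−f)/f.
D = 14 × 65 × (1−f)/f ≈ 14 × 65 × 2.22099 ≈ 2021.10 mg.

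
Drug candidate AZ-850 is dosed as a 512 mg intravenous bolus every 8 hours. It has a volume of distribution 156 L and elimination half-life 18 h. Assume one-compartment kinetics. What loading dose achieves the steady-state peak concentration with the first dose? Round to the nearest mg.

1931 mg

f = (1/2)^(8/18) ≈ 0.734867; accumulation ratio R = 1/(1−f) ≈ 3.77169.
Loading dose to hit Cmax,ss on first dose: D_load = D_maint·R ≈ 512 × 3.77169 ≈ 1931.11 mg.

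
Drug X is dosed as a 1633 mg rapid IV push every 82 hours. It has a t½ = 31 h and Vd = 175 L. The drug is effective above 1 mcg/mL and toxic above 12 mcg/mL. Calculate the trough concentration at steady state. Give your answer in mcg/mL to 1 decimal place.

1.8 mcg/mL

τ/t½ = 82/31 ≈ 2.6452, so fraction remaining f = (1/2)^(82/31) ≈ 0.1599.
Accumulation ratio R = 1/(1 − f) ≈ 1/0.8401 ≈ 1.1903.
Single-dose peak C₀ = D/Vd = 1633/175 ≈ 9.331 mcg/mL.
Cmax,ss = C₀/(1 − f) ≈ 9.331/0.8401 ≈ 11.107 mcg/mL.
One interval later, Cmin,ss = Cmax,ss·e^(−kτ) ≈ 11.107 × 0.1599 ≈ 1.776 mcg/mL.
Trough 1.8 mcg/mL vs MEC 1 mcg/mL: adequate.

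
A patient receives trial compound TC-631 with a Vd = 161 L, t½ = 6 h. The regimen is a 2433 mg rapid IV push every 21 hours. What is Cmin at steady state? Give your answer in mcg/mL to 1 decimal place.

1.5 mcg/mL

τ/t½ = 21/6 ≈ 3.5, so fraction remaining f = (1/2)^(21/6) ≈ 0.0884.
Each bolus raises the concentration by D/Vd = 2433/161 ≈ 15.112 mcg/mL.
Steady-state trough Cmin,ss = C₀·f/(1−f) ≈ 15.112 × 0.0884/0.9116 ≈ 1.465 mcg/mL.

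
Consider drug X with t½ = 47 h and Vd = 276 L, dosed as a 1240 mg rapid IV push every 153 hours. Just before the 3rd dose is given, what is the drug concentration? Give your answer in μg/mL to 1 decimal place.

f = (1/2)^(τ/t½) = (1/2)^(153/47) ≈ 0.1047.
C₀ = D/Vd = 1240/276 ≈ 4.493 μg/mL.
Before the 3rd dose, 2 doses have been given. Superposition: Cmin = C₀·(f + f²).
≈ 4.493 × (0.1047 + 0.0110) ≈ 4.493 × 0.1157 ≈ 0.520 μg/mL.

0.5 μg/mL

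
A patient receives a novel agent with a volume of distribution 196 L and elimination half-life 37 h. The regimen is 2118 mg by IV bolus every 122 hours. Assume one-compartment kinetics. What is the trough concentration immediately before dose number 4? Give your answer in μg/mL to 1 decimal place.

1.2 μg/mL

f = (1/2)^(τ/t½) = (1/2)^(122/37) ≈ 0.1017.
C₀ = D/Vd = 2118/196 ≈ 10.806 μg/mL.
Before the 4th dose, 3 doses have been given. Superposition: Cmin = C₀·(f + f² + … + f^3).
≈ 10.806 × (0.1017 + 0.0103 + 0.0011) ≈ 10.806 × 0.1131 ≈ 1.222 μg/mL.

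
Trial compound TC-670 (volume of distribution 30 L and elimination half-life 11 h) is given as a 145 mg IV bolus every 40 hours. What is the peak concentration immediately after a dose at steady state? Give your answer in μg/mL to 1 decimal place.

5.3 μg/mL

Over one 40-h interval, 40/11 ≈ 3.6364 half-lives elapse, leaving f ≈ 0.0804 of each dose.
Accumulation ratio R = 1/(1 − f) ≈ 1/0.9196 ≈ 1.0874.
Single-dose peak C₀ = D/Vd = 145/30 ≈ 4.833 μg/mL.
Cmax,ss = C₀/(1 − f) ≈ 4.833/0.9196 ≈ 5.256 μg/mL.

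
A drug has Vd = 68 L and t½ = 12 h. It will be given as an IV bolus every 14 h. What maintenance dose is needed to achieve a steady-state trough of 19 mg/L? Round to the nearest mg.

τ/t½ = 14/12 ≈ 1.1667, so f = (1/2)^(14/12) ≈ 0.445449.
Cmin,ss = (D/Vd)·f/(1−f), so D = Cmin,ss·Vd·(1−f)/f.
D = 19 × 68 × (1−f)/f ≈ 19 × 68 × 1.24493 ≈ 1608.45 mg.

1608 mg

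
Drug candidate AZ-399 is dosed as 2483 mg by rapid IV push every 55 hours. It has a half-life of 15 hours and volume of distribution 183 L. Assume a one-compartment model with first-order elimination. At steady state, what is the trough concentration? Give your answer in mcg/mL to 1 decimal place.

1.2 mcg/mL

k = ln2/t½ = ln2/15 ≈ 0.046210 h⁻¹; fraction remaining f = e^(−kτ) = e^(−0.046210×55) ≈ 0.0787.
Accumulation ratio R = 1/(1 − f) ≈ 1/0.9213 ≈ 1.0854.
Single-dose peak C₀ = D/Vd = 2483/183 ≈ 13.568 mcg/mL.
Steady-state peak Cmax,ss = C₀·R ≈ 13.568 × 1.0854 ≈ 14.727 mcg/mL.
Steady-state trough Cmin,ss = Cmax,ss·f ≈ 14.727 × 0.0787 ≈ 1.159 mcg/mL.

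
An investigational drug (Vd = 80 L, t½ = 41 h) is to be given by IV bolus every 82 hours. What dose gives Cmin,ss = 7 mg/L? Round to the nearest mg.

τ/t½ = 82/41 ≈ 2, so f = (1/2)^(82/41) ≈ 0.250000.
Cmin,ss = (D/Vd)·f/(1−f), so D = Cmin,ss·Vd·(1−f)/f.
D = 7 × 80 × (1−f)/f ≈ 7 × 80 × 3.00000 ≈ 1680.00 mg.

1680 mg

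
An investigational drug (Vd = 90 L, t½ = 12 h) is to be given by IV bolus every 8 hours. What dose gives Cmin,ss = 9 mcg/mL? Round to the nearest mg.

476 mg

τ/t½ = 8/12 ≈ 0.66667, so f = (1/2)^(8/12) ≈ 0.629961.
Cmin,ss = (D/Vd)·f/(1−f), so D = Cmin,ss·Vd·(1−f)/f.
D = 9 × 90 × (1−f)/f ≈ 9 × 90 × 0.58740 ≈ 475.79 mg.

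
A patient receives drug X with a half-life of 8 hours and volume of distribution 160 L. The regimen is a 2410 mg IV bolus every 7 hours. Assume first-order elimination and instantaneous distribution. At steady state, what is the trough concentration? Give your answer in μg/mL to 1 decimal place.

18.1 μg/mL

k = ln2/t½ = ln2/8 ≈ 0.086643 h⁻¹; fraction remaining f = e^(−kτ) = e^(−0.086643×7) ≈ 0.5453.
Accumulation ratio R = 1/(1 − f) ≈ 1/0.4547 ≈ 2.1993.
Each bolus raises the concentration by D/Vd = 2410/160 ≈ 15.062 μg/mL.
Cmax,ss = C₀/(1 − f) ≈ 15.062/0.4547 ≈ 33.125 μg/mL.
One interval later, Cmin,ss = Cmax,ss·e^(−kτ) ≈ 33.125 × 0.5453 ≈ 18.063 μg/mL.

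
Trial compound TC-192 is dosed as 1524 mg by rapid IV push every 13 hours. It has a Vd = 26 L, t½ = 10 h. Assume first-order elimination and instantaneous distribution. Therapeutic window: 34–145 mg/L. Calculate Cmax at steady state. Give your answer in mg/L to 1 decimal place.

98.7 mg/L

τ/t½ = 13/10 ≈ 1.3, so fraction remaining f = (1/2)^(13/10) ≈ 0.4061.
Accumulation ratio R = 1/(1 − f) ≈ 1/0.5939 ≈ 1.6838.
Single-dose peak C₀ = D/Vd = 1524/26 ≈ 58.615 mg/L.
Cmax,ss = C₀/(1 − f) ≈ 58.615/0.5939 ≈ 98.695 mg/L.
Peak 98.7 mg/L vs MTC 145 mg/L: below toxic threshold.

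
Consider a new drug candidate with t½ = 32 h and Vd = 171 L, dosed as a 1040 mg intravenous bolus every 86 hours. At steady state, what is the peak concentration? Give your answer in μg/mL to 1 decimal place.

7.2 μg/mL

τ/t½ = 86/32 ≈ 2.6875, so fraction remaining f = (1/2)^(86/32) ≈ 0.1552.
At steady state, accumulation factor R = 1/(1 − e^(−kτ)) ≈ 1.1837.
Each bolus raises the concentration by D/Vd = 1040/171 ≈ 6.082 μg/mL.
Cmax,ss = C₀/(1 − f) ≈ 6.082/0.8448 ≈ 7.199 μg/mL.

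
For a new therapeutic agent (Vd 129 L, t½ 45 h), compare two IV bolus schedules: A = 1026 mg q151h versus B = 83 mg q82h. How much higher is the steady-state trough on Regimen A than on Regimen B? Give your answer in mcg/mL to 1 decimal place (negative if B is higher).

0.6 mcg/mL

Regimen A: f = (1/2)^(151/45) ≈ 0.0977; Cmin,ss = (1026/129)·f/(1−f) ≈ 0.861 mcg/mL.
Regimen B: f = (1/2)^(82/45) ≈ 0.2828; Cmin,ss = (83/129)·f/(1−f) ≈ 0.254 mcg/mL.
Difference ≈ 0.861 − 0.254 ≈ 0.607 mcg/mL.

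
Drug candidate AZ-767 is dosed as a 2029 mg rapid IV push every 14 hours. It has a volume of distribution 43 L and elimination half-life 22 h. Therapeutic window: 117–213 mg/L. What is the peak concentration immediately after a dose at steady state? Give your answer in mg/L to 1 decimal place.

τ/t½ = 14/22 ≈ 0.63636, so fraction remaining f = (1/2)^(14/22) ≈ 0.6433.
At steady state, accumulation factor R = 1/(1 − e^(−kτ)) ≈ 2.8035.
Each bolus raises the concentration by D/Vd = 2029/43 ≈ 47.186 mg/L.
Steady-state peak Cmax,ss = C₀·R ≈ 47.186 × 2.8035 ≈ 132.286 mg/L.
Peak 132.3 mg/L vs MTC 213 mg/L: below toxic threshold.

132.3 mg/L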